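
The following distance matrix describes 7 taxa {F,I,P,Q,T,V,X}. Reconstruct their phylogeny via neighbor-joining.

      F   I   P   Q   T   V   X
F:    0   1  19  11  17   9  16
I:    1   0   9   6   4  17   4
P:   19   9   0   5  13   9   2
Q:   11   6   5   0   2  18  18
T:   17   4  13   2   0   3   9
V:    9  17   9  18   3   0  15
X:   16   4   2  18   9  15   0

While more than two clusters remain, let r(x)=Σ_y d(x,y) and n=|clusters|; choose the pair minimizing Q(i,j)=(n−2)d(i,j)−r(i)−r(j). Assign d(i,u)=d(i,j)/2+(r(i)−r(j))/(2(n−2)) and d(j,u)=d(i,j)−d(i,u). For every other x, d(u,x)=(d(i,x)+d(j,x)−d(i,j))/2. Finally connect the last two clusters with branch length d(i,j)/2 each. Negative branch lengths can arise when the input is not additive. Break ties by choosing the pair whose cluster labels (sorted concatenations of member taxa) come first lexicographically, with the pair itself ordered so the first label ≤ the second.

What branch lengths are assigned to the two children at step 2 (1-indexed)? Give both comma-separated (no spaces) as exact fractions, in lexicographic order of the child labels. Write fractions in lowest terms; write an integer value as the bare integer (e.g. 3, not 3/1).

1. join P+X (d=2, Q=-111) ⇒ PX; edges |P|=3/10, |X|=17/10
  updated: d(F,PX)=33/2, d(I,PX)=11/2, d(PX,Q)=21/2, d(PX,T)=10, d(PX,V)=11
2. join F+I (d=1, Q=-84) ⇒ FI; edges |F|=25/8, |I|=-17/8
  updated: d(FI,PX)=21/2, d(FI,Q)=8, d(FI,T)=10, d(FI,V)=25/2
3. join T+V (d=3, Q=-121/2) ⇒ TV; edges |T|=-7/4, |V|=19/4
  updated: d(FI,TV)=39/4, d(PX,TV)=9, d(Q,TV)=17/2
4. join FI+Q (d=8, Q=-157/4) ⇒ FIQ; edges |FI|=69/16, |Q|=59/16
  updated: d(FIQ,PX)=13/2, d(FIQ,TV)=41/8
5. join FIQ+PX (d=13/2, Q=-165/8) ⇒ FIPQX; edges |FIQ|=21/16, |PX|=83/16
  updated: d(FIPQX,TV)=61/16
6. join FIPQX+TV (d=61/16) ⇒ FIPQTVX; edges |FIPQX|=61/32, |TV|=61/32
final tree: ((((F:25/8,I:-17/8):69/16,Q:59/16):21/16,(P:3/10,X:17/10):83/16):61/32,(T:-7/4,V:19/4):61/32)
total length: 389/16

25/8,-17/8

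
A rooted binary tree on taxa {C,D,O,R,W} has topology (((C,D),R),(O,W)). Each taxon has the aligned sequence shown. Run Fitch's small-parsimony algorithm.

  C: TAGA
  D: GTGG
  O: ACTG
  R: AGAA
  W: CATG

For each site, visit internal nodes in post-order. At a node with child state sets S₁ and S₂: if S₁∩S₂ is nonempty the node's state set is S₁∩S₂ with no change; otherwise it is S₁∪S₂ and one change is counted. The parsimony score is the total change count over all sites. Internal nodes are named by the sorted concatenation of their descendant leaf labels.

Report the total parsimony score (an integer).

10

site 0, node CD: C={T} ∪ D={G} → {G,T} (+1)
site 0, node CDR: CD={G,T} ∪ R={A} → {A,G,T} (+1)
site 0, node OW: O={A} ∪ W={C} → {A,C} (+1)
site 0, node CDORW: CDR={A,G,T} ∩ OW={A,C} → {A} (+0)
site 1, node CD: C={A} ∪ D={T} → {A,T} (+1)
site 1, node CDR: CD={A,T} ∪ R={G} → {A,G,T} (+1)
site 1, node OW: O={C} ∪ W={A} → {A,C} (+1)
site 1, node CDORW: CDR={A,G,T} ∩ OW={A,C} → {A} (+0)
site 2, node CD: C={G} ∩ D={G} → {G} (+0)
site 2, node CDR: CD={G} ∪ R={A} → {A,G} (+1)
site 2, node OW: O={T} ∩ W={T} → {T} (+0)
site 2, node CDORW: CDR={A,G} ∪ OW={T} → {A,G,T} (+1)
site 3, node CD: C={A} ∪ D={G} → {A,G} (+1)
site 3, node CDR: CD={A,G} ∩ R={A} → {A} (+0)
site 3, node OW: O={G} ∩ W={G} → {G} (+0)
site 3, node CDORW: CDR={A} ∪ OW={G} → {A,G} (+1)
per-site changes: [3, 3, 2, 2]; total = 10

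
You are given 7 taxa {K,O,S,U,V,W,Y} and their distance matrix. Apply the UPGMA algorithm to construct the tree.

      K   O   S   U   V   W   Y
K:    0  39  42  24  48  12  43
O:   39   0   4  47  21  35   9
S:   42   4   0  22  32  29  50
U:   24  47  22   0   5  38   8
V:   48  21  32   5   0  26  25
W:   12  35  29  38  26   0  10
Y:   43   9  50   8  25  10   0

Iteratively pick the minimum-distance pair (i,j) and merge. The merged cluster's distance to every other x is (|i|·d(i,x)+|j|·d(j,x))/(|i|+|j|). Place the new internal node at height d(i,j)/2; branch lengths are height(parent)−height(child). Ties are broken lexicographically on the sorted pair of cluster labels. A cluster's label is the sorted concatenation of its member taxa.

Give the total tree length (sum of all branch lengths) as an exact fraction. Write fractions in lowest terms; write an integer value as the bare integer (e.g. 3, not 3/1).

3437/48

step 1: merge (O,S) at d=4; branch lengths O→2, S→2; new cluster OS
  updated: d(K,OS)=81/2, d(OS,U)=69/2, d(OS,V)=53/2, d(OS,W)=32, d(OS,Y)=59/2
step 2: merge (U,V) at d=5; branch lengths U→5/2, V→5/2; new cluster UV
  updated: d(K,UV)=36, d(OS,UV)=61/2, d(UV,W)=32, d(UV,Y)=33/2
step 3: merge (W,Y) at d=10; branch lengths W→5, Y→5; new cluster WY
  updated: d(K,WY)=55/2, d(OS,WY)=123/4, d(UV,WY)=97/4
step 4: merge (UV,WY) at d=97/4; branch lengths UV→77/8, WY→57/8; new cluster UVWY
  updated: d(K,UVWY)=127/4, d(OS,UVWY)=245/8
step 5: merge (OS,UVWY) at d=245/8; branch lengths OS→213/16, UVWY→51/16; new cluster OSUVWY
  updated: d(K,OSUVWY)=104/3
step 6: merge (K,OSUVWY) at d=104/3; branch lengths K→52/3, OSUVWY→97/48; new cluster KOSUVWY
final tree: (K:52/3,((O:2,S:2):213/16,((U:5/2,V:5/2):77/8,(W:5,Y:5):57/8):51/16):97/48)
total length: 3437/48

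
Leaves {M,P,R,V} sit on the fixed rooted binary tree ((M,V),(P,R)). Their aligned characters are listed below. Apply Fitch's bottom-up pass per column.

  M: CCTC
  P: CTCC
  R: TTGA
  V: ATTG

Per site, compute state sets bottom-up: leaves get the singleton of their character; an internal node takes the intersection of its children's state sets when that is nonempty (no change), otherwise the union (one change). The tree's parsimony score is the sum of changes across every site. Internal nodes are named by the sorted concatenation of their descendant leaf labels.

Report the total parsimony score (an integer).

MV@0: {C} ∪ {A} = {A,C} (union, +1)
PR@0: {C} ∪ {T} = {C,T} (union, +1)
MPRV@0: {A,C} ∩ {C,T} = {C} (intersection, +0)
MV@1: {C} ∪ {T} = {C,T} (union, +1)
PR@1: {T} ∩ {T} = {T} (intersection, +0)
MPRV@1: {C,T} ∩ {T} = {T} (intersection, +0)
MV@2: {T} ∩ {T} = {T} (intersection, +0)
PR@2: {C} ∪ {G} = {C,G} (union, +1)
MPRV@2: {T} ∪ {C,G} = {C,G,T} (union, +1)
MV@3: {C} ∪ {G} = {C,G} (union, +1)
PR@3: {C} ∪ {A} = {A,C} (union, +1)
MPRV@3: {C,G} ∩ {A,C} = {C} (intersection, +0)
per-site changes: [2, 1, 2, 2]; total = 7

7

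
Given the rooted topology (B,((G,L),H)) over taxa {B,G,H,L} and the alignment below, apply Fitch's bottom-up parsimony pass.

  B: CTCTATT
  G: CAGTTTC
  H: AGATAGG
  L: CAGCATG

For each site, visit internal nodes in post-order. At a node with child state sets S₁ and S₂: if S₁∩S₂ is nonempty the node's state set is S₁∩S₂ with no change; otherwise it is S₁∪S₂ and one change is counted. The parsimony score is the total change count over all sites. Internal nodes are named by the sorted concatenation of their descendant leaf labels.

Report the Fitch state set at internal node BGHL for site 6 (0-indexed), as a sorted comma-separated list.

site 0, node GL: G={C} ∩ L={C} → {C} (+0)
site 0, node GHL: GL={C} ∪ H={A} → {A,C} (+1)
site 0, node BGHL: B={C} ∩ GHL={A,C} → {C} (+0)
site 1, node GL: G={A} ∩ L={A} → {A} (+0)
site 1, node GHL: GL={A} ∪ H={G} → {A,G} (+1)
site 1, node BGHL: B={T} ∪ GHL={A,G} → {A,G,T} (+1)
site 2, node GL: G={G} ∩ L={G} → {G} (+0)
site 2, node GHL: GL={G} ∪ H={A} → {A,G} (+1)
site 2, node BGHL: B={C} ∪ GHL={A,G} → {A,C,G} (+1)
site 3, node GL: G={T} ∪ L={C} → {C,T} (+1)
site 3, node GHL: GL={C,T} ∩ H={T} → {T} (+0)
site 3, node BGHL: B={T} ∩ GHL={T} → {T} (+0)
site 4, node GL: G={T} ∪ L={A} → {A,T} (+1)
site 4, node GHL: GL={A,T} ∩ H={A} → {A} (+0)
site 4, node BGHL: B={A} ∩ GHL={A} → {A} (+0)
site 5, node GL: G={T} ∩ L={T} → {T} (+0)
site 5, node GHL: GL={T} ∪ H={G} → {G,T} (+1)
site 5, node BGHL: B={T} ∩ GHL={G,T} → {T} (+0)
site 6, node GL: G={C} ∪ L={G} → {C,G} (+1)
site 6, node GHL: GL={C,G} ∩ H={G} → {G} (+0)
site 6, node BGHL: B={T} ∪ GHL={G} → {G,T} (+1)
per-site changes: [1, 2, 2, 1, 1, 1, 2]; total = 10

G,T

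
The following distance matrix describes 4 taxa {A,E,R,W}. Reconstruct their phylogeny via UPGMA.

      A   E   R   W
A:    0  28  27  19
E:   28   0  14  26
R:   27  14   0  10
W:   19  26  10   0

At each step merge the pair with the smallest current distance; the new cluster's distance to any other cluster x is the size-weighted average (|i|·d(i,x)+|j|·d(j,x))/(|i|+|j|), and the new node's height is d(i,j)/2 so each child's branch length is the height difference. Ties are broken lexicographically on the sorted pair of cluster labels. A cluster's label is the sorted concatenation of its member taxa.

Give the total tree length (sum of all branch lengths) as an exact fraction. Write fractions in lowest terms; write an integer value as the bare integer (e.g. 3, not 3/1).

step 1: merge (R,W) at d=10; branch lengths R→5, W→5; new cluster RW
  updated: d(A,RW)=23, d(E,RW)=20
step 2: merge (E,RW) at d=20; branch lengths E→10, RW→5; new cluster ERW
  updated: d(A,ERW)=74/3
step 3: merge (A,ERW) at d=74/3; branch lengths A→37/3, ERW→7/3; new cluster AERW
final tree: (A:37/3,(E:10,(R:5,W:5):5):7/3)
total length: 119/3

119/3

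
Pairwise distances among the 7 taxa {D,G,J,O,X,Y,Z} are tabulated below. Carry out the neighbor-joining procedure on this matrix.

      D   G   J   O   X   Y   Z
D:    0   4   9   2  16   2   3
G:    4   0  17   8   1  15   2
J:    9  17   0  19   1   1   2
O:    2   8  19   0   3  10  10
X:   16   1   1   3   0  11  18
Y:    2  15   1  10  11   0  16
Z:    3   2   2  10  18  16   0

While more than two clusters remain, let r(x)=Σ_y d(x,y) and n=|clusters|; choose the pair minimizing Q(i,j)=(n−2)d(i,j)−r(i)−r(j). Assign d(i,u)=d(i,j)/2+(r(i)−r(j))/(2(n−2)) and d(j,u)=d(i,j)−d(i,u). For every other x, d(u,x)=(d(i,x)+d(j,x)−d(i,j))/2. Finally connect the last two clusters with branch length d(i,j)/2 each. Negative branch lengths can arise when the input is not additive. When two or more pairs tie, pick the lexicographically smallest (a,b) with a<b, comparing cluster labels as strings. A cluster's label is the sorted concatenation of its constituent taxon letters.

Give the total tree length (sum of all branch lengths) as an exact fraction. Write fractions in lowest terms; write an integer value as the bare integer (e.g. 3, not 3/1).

305/16

iteration 1: select J,Y (d=1, Q=-99); attach at lengths (-1/10, 11/10); label the merged cluster JY
  updated: d(D,JY)=5, d(G,JY)=31/2, d(JY,O)=14, d(JY,X)=11/2, d(JY,Z)=17/2
iteration 2: select G,X (d=1, Q=-70); attach at lengths (-9/8, 17/8); label the merged cluster GX
  updated: d(D,GX)=19/2, d(GX,JY)=10, d(GX,O)=5, d(GX,Z)=19/2
iteration 3: select GX,O (d=5, Q=-50); attach at lengths (3, 2); label the merged cluster GOX
  updated: d(D,GOX)=13/4, d(GOX,JY)=19/2, d(GOX,Z)=29/4
iteration 4: select D,GOX (d=13/4, Q=-99/4); attach at lengths (-9/16, 61/16); label the merged cluster DGOX
  updated: d(DGOX,JY)=45/8, d(DGOX,Z)=7/2
iteration 5: select DGOX,JY (d=45/8, Q=-141/8); attach at lengths (5/16, 85/16); label the merged cluster DGJOXY
  updated: d(DGJOXY,Z)=51/16
iteration 6: select DGJOXY,Z (d=51/16); attach at lengths (51/32, 51/32); label the merged cluster DGJOXYZ
final tree: (((D:-9/16,((G:-9/8,X:17/8):3,O:2):61/16):5/16,(J:-1/10,Y:11/10):85/16):51/32,Z:51/32)
total length: 305/16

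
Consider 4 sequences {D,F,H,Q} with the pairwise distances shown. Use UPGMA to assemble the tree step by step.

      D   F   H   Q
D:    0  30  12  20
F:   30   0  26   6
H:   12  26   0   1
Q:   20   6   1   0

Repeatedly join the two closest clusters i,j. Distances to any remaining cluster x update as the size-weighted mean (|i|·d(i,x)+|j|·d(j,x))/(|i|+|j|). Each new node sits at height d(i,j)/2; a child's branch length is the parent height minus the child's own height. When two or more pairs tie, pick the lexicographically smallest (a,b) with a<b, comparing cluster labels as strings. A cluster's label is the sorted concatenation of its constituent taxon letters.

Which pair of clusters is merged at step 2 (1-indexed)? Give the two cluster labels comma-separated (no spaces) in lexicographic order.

iteration 1: select H,Q (d=1); attach at lengths (1/2, 1/2); label the merged cluster HQ
  updated: d(D,HQ)=16, d(F,HQ)=16
iteration 2: select D,HQ (d=16); attach at lengths (8, 15/2); label the merged cluster DHQ
  updated: d(DHQ,F)=62/3
iteration 3: select DHQ,F (d=62/3); attach at lengths (7/3, 31/3); label the merged cluster DFHQ
final tree: ((D:8,(H:1/2,Q:1/2):15/2):7/3,F:31/3)
total length: 175/6

D,HQ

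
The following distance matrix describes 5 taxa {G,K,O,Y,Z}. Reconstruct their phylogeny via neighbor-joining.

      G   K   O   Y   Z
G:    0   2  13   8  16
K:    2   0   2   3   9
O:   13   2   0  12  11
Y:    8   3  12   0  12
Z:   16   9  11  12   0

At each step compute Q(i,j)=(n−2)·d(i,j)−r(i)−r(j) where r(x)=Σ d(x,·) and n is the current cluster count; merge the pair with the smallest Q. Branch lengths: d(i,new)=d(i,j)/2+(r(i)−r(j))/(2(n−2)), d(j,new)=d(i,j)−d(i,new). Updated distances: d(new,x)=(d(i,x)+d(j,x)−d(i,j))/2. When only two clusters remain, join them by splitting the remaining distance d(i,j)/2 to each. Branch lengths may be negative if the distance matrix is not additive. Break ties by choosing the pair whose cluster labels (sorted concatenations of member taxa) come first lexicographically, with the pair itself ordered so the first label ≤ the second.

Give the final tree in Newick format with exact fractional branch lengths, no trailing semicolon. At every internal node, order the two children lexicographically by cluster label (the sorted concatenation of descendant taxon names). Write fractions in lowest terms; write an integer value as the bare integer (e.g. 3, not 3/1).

(((G:35/8,Y:29/8):9/8,K:-21/8):21/16,(O:23/6,Z:43/6):21/16)

iteration 1: select O,Z (d=11, Q=-53); attach at lengths (23/6, 43/6); label the merged cluster OZ
  updated: d(G,OZ)=9, d(K,OZ)=0, d(OZ,Y)=13/2
iteration 2: select G,Y (d=8, Q=-41/2); attach at lengths (35/8, 29/8); label the merged cluster GY
  updated: d(GY,K)=-3/2, d(GY,OZ)=15/4
iteration 3: select GY,K (d=-3/2, Q=-9/4); attach at lengths (9/8, -21/8); label the merged cluster GKY
  updated: d(GKY,OZ)=21/8
iteration 4: select GKY,OZ (d=21/8); attach at lengths (21/16, 21/16); label the merged cluster GKOYZ
final tree: (((G:35/8,Y:29/8):9/8,K:-21/8):21/16,(O:23/6,Z:43/6):21/16)
total length: 161/8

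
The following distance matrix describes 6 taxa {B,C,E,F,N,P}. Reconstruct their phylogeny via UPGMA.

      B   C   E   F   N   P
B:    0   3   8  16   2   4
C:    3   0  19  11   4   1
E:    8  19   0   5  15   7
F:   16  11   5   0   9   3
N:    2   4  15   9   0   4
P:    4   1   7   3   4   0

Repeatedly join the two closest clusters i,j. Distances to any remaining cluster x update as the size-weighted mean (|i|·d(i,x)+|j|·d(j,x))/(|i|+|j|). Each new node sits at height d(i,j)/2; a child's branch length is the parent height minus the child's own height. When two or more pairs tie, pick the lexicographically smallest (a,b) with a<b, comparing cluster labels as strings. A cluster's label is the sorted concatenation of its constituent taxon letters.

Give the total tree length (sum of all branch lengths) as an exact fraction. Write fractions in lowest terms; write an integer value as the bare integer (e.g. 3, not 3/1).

135/8

1. join C+P (d=1) ⇒ CP; edges |C|=1/2, |P|=1/2
  updated: d(B,CP)=7/2, d(CP,E)=13, d(CP,F)=7, d(CP,N)=4
2. join B+N (d=2) ⇒ BN; edges |B|=1, |N|=1
  updated: d(BN,CP)=15/4, d(BN,E)=23/2, d(BN,F)=25/2
3. join BN+CP (d=15/4) ⇒ BCNP; edges |BN|=7/8, |CP|=11/8
  updated: d(BCNP,E)=49/4, d(BCNP,F)=39/4
4. join E+F (d=5) ⇒ EF; edges |E|=5/2, |F|=5/2
  updated: d(BCNP,EF)=11
5. join BCNP+EF (d=11) ⇒ BCEFNP; edges |BCNP|=29/8, |EF|=3
final tree: (((B:1,N:1):7/8,(C:1/2,P:1/2):11/8):29/8,(E:5/2,F:5/2):3)
total length: 135/8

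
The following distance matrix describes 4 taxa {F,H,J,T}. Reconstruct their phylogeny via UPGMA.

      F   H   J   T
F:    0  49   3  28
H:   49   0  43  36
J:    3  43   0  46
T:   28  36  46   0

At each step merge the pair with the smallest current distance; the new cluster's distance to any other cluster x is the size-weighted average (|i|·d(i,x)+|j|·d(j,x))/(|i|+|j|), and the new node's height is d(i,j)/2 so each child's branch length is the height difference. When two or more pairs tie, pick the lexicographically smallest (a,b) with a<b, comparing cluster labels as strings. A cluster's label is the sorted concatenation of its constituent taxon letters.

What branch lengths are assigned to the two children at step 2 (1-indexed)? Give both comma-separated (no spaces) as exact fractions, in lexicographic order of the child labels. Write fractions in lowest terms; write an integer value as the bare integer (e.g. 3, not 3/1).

iteration 1: select F,J (d=3); attach at lengths (3/2, 3/2); label the merged cluster FJ
  updated: d(FJ,H)=46, d(FJ,T)=37
iteration 2: select H,T (d=36); attach at lengths (18, 18); label the merged cluster HT
  updated: d(FJ,HT)=83/2
iteration 3: select FJ,HT (d=83/2); attach at lengths (77/4, 11/4); label the merged cluster FHJT
final tree: ((F:3/2,J:3/2):77/4,(H:18,T:18):11/4)
total length: 61

18,18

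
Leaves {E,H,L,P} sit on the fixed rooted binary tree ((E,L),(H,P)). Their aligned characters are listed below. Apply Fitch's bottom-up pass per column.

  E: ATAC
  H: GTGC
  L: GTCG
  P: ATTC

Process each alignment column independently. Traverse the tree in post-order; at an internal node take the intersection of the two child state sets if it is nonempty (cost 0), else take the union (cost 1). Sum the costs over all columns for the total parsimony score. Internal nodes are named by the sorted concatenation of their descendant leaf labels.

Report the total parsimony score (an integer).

[col 0] EL: children E:{A}, L:{G} ∪→ {A,G}; cost 1
[col 0] HP: children H:{G}, P:{A} ∪→ {A,G}; cost 1
[col 0] EHLP: children EL:{A,G}, HP:{A,G} ∩→ {A,G}; cost 0
[col 1] EL: children E:{T}, L:{T} ∩→ {T}; cost 0
[col 1] HP: children H:{T}, P:{T} ∩→ {T}; cost 0
[col 1] EHLP: children EL:{T}, HP:{T} ∩→ {T}; cost 0
[col 2] EL: children E:{A}, L:{C} ∪→ {A,C}; cost 1
[col 2] HP: children H:{G}, P:{T} ∪→ {G,T}; cost 1
[col 2] EHLP: children EL:{A,C}, HP:{G,T} ∪→ {A,C,G,T}; cost 1
[col 3] EL: children E:{C}, L:{G} ∪→ {C,G}; cost 1
[col 3] HP: children H:{C}, P:{C} ∩→ {C}; cost 0
[col 3] EHLP: children EL:{C,G}, HP:{C} ∩→ {C}; cost 0
per-site changes: [2, 0, 3, 1]; total = 6

6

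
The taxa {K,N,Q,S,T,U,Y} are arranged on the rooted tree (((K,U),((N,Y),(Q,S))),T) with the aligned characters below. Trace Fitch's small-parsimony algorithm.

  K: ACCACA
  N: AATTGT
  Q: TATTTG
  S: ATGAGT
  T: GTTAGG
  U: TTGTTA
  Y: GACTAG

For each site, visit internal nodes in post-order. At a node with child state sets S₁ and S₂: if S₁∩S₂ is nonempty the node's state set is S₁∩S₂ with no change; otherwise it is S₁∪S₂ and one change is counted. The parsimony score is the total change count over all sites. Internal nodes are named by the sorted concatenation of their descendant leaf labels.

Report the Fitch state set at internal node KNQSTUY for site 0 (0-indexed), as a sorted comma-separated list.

A,G

KU@0: {A} ∪ {T} = {A,T} (union, +1)
NY@0: {A} ∪ {G} = {A,G} (union, +1)
QS@0: {T} ∪ {A} = {A,T} (union, +1)
NQSY@0: {A,G} ∩ {A,T} = {A} (intersection, +0)
KNQSUY@0: {A,T} ∩ {A} = {A} (intersection, +0)
KNQSTUY@0: {A} ∪ {G} = {A,G} (union, +1)
KU@1: {C} ∪ {T} = {C,T} (union, +1)
NY@1: {A} ∩ {A} = {A} (intersection, +0)
QS@1: {A} ∪ {T} = {A,T} (union, +1)
NQSY@1: {A} ∩ {A,T} = {A} (intersection, +0)
KNQSUY@1: {C,T} ∪ {A} = {A,C,T} (union, +1)
KNQSTUY@1: {A,C,T} ∩ {T} = {T} (intersection, +0)
KU@2: {C} ∪ {G} = {C,G} (union, +1)
NY@2: {T} ∪ {C} = {C,T} (union, +1)
QS@2: {T} ∪ {G} = {G,T} (union, +1)
NQSY@2: {C,T} ∩ {G,T} = {T} (intersection, +0)
KNQSUY@2: {C,G} ∪ {T} = {C,G,T} (union, +1)
KNQSTUY@2: {C,G,T} ∩ {T} = {T} (intersection, +0)
KU@3: {A} ∪ {T} = {A,T} (union, +1)
NY@3: {T} ∩ {T} = {T} (intersection, +0)
QS@3: {T} ∪ {A} = {A,T} (union, +1)
NQSY@3: {T} ∩ {A,T} = {T} (intersection, +0)
KNQSUY@3: {A,T} ∩ {T} = {T} (intersection, +0)
KNQSTUY@3: {T} ∪ {A} = {A,T} (union, +1)
KU@4: {C} ∪ {T} = {C,T} (union, +1)
NY@4: {G} ∪ {A} = {A,G} (union, +1)
QS@4: {T} ∪ {G} = {G,T} (union, +1)
NQSY@4: {A,G} ∩ {G,T} = {G} (intersection, +0)
KNQSUY@4: {C,T} ∪ {G} = {C,G,T} (union, +1)
KNQSTUY@4: {C,G,T} ∩ {G} = {G} (intersection, +0)
KU@5: {A} ∩ {A} = {A} (intersection, +0)
NY@5: {T} ∪ {G} = {G,T} (union, +1)
QS@5: {G} ∪ {T} = {G,T} (union, +1)
NQSY@5: {G,T} ∩ {G,T} = {G,T} (intersection, +0)
KNQSUY@5: {A} ∪ {G,T} = {A,G,T} (union, +1)
KNQSTUY@5: {A,G,T} ∩ {G} = {G} (intersection, +0)
per-site changes: [4, 3, 4, 3, 4, 3]; total = 21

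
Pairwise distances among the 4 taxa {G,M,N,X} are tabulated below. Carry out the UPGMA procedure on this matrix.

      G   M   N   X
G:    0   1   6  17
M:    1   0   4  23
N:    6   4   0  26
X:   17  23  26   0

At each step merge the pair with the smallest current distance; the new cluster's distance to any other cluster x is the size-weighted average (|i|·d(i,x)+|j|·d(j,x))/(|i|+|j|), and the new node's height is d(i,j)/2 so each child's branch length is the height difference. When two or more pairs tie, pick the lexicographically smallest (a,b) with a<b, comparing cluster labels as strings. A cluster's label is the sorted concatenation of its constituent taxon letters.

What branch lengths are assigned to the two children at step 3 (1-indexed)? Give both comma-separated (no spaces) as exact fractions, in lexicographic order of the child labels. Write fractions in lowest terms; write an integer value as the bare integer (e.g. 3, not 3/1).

17/2,11

iteration 1: select G,M (d=1); attach at lengths (1/2, 1/2); label the merged cluster GM
  updated: d(GM,N)=5, d(GM,X)=20
iteration 2: select GM,N (d=5); attach at lengths (2, 5/2); label the merged cluster GMN
  updated: d(GMN,X)=22
iteration 3: select GMN,X (d=22); attach at lengths (17/2, 11); label the merged cluster GMNX
final tree: (((G:1/2,M:1/2):2,N:5/2):17/2,X:11)
total length: 25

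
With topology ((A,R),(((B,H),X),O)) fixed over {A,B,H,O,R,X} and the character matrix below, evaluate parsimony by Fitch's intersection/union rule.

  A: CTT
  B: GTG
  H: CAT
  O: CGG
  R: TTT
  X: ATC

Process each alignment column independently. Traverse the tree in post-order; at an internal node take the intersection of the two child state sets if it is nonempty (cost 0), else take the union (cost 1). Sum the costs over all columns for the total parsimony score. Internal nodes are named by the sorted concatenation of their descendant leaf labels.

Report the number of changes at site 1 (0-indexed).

2

AR@0: {C} ∪ {T} = {C,T} (union, +1)
BH@0: {G} ∪ {C} = {C,G} (union, +1)
BHX@0: {C,G} ∪ {A} = {A,C,G} (union, +1)
BHOX@0: {A,C,G} ∩ {C} = {C} (intersection, +0)
ABHORX@0: {C,T} ∩ {C} = {C} (intersection, +0)
AR@1: {T} ∩ {T} = {T} (intersection, +0)
BH@1: {T} ∪ {A} = {A,T} (union, +1)
BHX@1: {A,T} ∩ {T} = {T} (intersection, +0)
BHOX@1: {T} ∪ {G} = {G,T} (union, +1)
ABHORX@1: {T} ∩ {G,T} = {T} (intersection, +0)
AR@2: {T} ∩ {T} = {T} (intersection, +0)
BH@2: {G} ∪ {T} = {G,T} (union, +1)
BHX@2: {G,T} ∪ {C} = {C,G,T} (union, +1)
BHOX@2: {C,G,T} ∩ {G} = {G} (intersection, +0)
ABHORX@2: {T} ∪ {G} = {G,T} (union, +1)
per-site changes: [3, 2, 3]; total = 8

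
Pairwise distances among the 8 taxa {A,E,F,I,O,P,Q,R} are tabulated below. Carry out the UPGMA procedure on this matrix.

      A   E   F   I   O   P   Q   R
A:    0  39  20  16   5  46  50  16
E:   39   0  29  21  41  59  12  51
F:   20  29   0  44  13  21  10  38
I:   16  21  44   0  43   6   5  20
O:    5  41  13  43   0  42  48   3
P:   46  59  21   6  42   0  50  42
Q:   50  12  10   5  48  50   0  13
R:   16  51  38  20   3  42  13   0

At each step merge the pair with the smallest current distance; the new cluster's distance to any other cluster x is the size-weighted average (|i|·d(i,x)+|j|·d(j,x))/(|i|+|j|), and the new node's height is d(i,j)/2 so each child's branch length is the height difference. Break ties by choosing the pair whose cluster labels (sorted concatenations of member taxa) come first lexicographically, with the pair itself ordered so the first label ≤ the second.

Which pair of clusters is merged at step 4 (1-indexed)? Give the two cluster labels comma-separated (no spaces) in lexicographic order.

step 1: merge (O,R) at d=3; branch lengths O→3/2, R→3/2; new cluster OR
  updated: d(A,OR)=21/2, d(E,OR)=46, d(F,OR)=51/2, d(I,OR)=63/2, d(OR,P)=42, d(OR,Q)=61/2
step 2: merge (I,Q) at d=5; branch lengths I→5/2, Q→5/2; new cluster IQ
  updated: d(A,IQ)=33, d(E,IQ)=33/2, d(F,IQ)=27, d(IQ,OR)=31, d(IQ,P)=28
step 3: merge (A,OR) at d=21/2; branch lengths A→21/4, OR→15/4; new cluster AOR
  updated: d(AOR,E)=131/3, d(AOR,F)=71/3, d(AOR,IQ)=95/3, d(AOR,P)=130/3
step 4: merge (E,IQ) at d=33/2; branch lengths E→33/4, IQ→23/4; new cluster EIQ
  updated: d(AOR,EIQ)=107/3, d(EIQ,F)=83/3, d(EIQ,P)=115/3
step 5: merge (F,P) at d=21; branch lengths F→21/2, P→21/2; new cluster FP
  updated: d(AOR,FP)=67/2, d(EIQ,FP)=33
step 6: merge (EIQ,FP) at d=33; branch lengths EIQ→33/4, FP→6; new cluster EFIPQ
  updated: d(AOR,EFIPQ)=174/5
step 7: merge (AOR,EFIPQ) at d=174/5; branch lengths AOR→243/20, EFIPQ→9/10; new cluster AEFIOPQR
final tree: ((A:21/4,(O:3/2,R:3/2):15/4):243/20,((E:33/4,(I:5/2,Q:5/2):23/4):33/4,(F:21/2,P:21/2):6):9/10)
total length: 793/10

E,IQ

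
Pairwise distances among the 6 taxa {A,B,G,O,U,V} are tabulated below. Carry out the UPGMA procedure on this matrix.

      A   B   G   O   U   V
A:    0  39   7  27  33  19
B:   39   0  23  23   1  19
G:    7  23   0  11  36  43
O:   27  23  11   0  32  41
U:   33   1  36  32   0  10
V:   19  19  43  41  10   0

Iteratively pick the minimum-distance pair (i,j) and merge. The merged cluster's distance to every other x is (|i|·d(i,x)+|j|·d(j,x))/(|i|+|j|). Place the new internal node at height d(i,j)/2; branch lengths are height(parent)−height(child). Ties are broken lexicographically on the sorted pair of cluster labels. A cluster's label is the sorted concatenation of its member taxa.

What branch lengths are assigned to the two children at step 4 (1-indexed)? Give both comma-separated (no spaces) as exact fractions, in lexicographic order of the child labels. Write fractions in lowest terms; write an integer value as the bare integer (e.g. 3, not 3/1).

1. join B+U (d=1) ⇒ BU; edges |B|=1/2, |U|=1/2
  updated: d(A,BU)=36, d(BU,G)=59/2, d(BU,O)=55/2, d(BU,V)=29/2
2. join A+G (d=7) ⇒ AG; edges |A|=7/2, |G|=7/2
  updated: d(AG,BU)=131/4, d(AG,O)=19, d(AG,V)=31
3. join BU+V (d=29/2) ⇒ BUV; edges |BU|=27/4, |V|=29/4
  updated: d(AG,BUV)=193/6, d(BUV,O)=32
4. join AG+O (d=19) ⇒ AGO; edges |AG|=6, |O|=19/2
  updated: d(AGO,BUV)=289/9
5. join AGO+BUV (d=289/9) ⇒ ABGOUV; edges |AGO|=59/9, |BUV|=317/36
final tree: (((A:7/2,G:7/2):6,O:19/2):59/9,((B:1/2,U:1/2):27/4,V:29/4):317/36)
total length: 1903/36

6,19/2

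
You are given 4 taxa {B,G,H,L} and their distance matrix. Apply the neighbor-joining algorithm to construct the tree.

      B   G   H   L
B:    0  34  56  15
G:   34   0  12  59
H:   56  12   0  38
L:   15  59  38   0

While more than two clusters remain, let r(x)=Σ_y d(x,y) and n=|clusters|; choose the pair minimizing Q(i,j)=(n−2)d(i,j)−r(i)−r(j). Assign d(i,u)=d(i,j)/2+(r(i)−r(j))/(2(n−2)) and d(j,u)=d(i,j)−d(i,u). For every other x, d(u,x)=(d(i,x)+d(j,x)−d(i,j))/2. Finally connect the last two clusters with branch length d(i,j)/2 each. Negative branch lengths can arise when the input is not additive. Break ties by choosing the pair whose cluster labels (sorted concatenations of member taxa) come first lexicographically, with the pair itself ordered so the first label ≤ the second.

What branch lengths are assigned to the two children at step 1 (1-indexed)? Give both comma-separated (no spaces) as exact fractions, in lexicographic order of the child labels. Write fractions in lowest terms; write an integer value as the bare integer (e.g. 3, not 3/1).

23/4,37/4

iteration 1: select B,L (d=15, Q=-187); attach at lengths (23/4, 37/4); label the merged cluster BL
  updated: d(BL,G)=39, d(BL,H)=79/2
iteration 2: select BL,G (d=39, Q=-181/2); attach at lengths (133/4, 23/4); label the merged cluster BGL
  updated: d(BGL,H)=25/4
iteration 3: select BGL,H (d=25/4); attach at lengths (25/8, 25/8); label the merged cluster BGHL
final tree: (((B:23/4,L:37/4):133/4,G:23/4):25/8,H:25/8)
total length: 241/4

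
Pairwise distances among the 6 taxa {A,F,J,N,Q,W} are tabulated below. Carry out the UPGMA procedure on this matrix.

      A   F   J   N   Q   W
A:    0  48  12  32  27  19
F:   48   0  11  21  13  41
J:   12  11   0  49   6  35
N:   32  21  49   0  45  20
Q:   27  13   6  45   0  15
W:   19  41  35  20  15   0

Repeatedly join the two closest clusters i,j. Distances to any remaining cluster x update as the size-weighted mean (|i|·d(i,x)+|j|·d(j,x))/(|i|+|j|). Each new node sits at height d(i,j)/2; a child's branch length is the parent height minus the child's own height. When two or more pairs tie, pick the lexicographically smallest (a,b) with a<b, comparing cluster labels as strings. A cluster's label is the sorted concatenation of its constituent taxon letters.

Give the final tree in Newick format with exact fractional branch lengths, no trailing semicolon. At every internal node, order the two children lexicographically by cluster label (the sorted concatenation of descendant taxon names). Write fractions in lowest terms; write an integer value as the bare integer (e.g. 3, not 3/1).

1. join J+Q (d=6) ⇒ JQ; edges |J|=3, |Q|=3
  updated: d(A,JQ)=39/2, d(F,JQ)=12, d(JQ,N)=47, d(JQ,W)=25
2. join F+JQ (d=12) ⇒ FJQ; edges |F|=6, |JQ|=3
  updated: d(A,FJQ)=29, d(FJQ,N)=115/3, d(FJQ,W)=91/3
3. join A+W (d=19) ⇒ AW; edges |A|=19/2, |W|=19/2
  updated: d(AW,FJQ)=89/3, d(AW,N)=26
4. join AW+N (d=26) ⇒ ANW; edges |AW|=7/2, |N|=13
  updated: d(ANW,FJQ)=293/9
5. join ANW+FJQ (d=293/9) ⇒ AFJNQW; edges |ANW|=59/18, |FJQ|=185/18
final tree: (((A:19/2,W:19/2):7/2,N:13):59/18,(F:6,(J:3,Q:3):3):185/18)
total length: 1153/18

(((A:19/2,W:19/2):7/2,N:13):59/18,(F:6,(J:3,Q:3):3):185/18)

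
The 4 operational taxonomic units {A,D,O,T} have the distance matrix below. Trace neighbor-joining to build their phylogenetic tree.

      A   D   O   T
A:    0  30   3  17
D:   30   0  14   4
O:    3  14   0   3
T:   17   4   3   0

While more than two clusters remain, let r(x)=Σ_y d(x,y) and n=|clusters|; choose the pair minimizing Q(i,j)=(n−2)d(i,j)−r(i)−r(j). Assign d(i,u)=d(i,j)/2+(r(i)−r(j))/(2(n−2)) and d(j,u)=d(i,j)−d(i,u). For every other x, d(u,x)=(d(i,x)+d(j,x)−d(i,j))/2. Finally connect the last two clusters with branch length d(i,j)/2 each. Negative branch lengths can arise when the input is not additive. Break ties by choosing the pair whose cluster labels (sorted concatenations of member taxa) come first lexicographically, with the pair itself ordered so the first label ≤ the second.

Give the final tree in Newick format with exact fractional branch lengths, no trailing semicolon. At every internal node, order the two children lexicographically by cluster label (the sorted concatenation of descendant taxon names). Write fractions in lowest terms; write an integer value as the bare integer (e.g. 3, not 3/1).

(((A:9,O:-6):25/2,D:8):-2,T:-2)

1. join A+O (d=3, Q=-64) ⇒ AO; edges |A|=9, |O|=-6
  updated: d(AO,D)=41/2, d(AO,T)=17/2
2. join AO+D (d=41/2, Q=-33) ⇒ ADO; edges |AO|=25/2, |D|=8
  updated: d(ADO,T)=-4
3. join ADO+T (d=-4) ⇒ ADOT; edges |ADO|=-2, |T|=-2
final tree: (((A:9,O:-6):25/2,D:8):-2,T:-2)
total length: 39/2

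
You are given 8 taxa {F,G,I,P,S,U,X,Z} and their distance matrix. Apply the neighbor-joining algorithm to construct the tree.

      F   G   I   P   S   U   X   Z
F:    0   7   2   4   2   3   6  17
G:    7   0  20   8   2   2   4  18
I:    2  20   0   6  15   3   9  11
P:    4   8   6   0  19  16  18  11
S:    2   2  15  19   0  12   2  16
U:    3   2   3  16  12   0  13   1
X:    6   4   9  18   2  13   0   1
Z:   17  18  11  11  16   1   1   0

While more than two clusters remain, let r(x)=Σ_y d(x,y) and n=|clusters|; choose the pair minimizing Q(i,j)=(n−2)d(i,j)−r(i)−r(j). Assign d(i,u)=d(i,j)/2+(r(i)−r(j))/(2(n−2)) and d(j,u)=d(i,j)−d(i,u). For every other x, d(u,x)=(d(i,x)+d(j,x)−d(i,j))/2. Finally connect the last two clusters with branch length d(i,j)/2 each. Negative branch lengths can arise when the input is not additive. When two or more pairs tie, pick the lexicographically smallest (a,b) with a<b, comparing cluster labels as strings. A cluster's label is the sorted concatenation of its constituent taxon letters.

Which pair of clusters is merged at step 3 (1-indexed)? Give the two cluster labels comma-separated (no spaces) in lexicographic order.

I,P

1. join X+Z (d=1, Q=-122) ⇒ XZ; edges |X|=-4/3, |Z|=7/3
  updated: d(F,XZ)=11, d(G,XZ)=21/2, d(I,XZ)=19/2, d(P,XZ)=14, d(S,XZ)=17/2, d(U,XZ)=13/2
2. join G+S (d=2, Q=-98) ⇒ GS; edges |G|=1/10, |S|=19/10
  updated: d(F,GS)=7/2, d(GS,I)=33/2, d(GS,P)=25/2, d(GS,U)=6, d(GS,XZ)=17/2
3. join I+P (d=6, Q=-131/2) ⇒ IP; edges |I|=17/16, |P|=79/16
  updated: d(F,IP)=0, d(GS,IP)=23/2, d(IP,U)=13/2, d(IP,XZ)=35/4
4. join F+IP (d=0, Q=-177/4) ⇒ FIP; edges |F|=-37/24, |IP|=37/24
  updated: d(FIP,GS)=15/2, d(FIP,U)=19/4, d(FIP,XZ)=79/8
5. join FIP+U (d=19/4, Q=-239/8) ⇒ FIPU; edges |FIP|=115/32, |U|=37/32
  updated: d(FIPU,GS)=35/8, d(FIPU,XZ)=93/16
6. join FIPU+GS (d=35/8, Q=-299/16) ⇒ FGIPSU; edges |FIPU|=27/32, |GS|=113/32
  updated: d(FGIPSU,XZ)=159/32
7. join FGIPSU+XZ (d=159/32) ⇒ FGIPSUXZ; edges |FGIPSU|=159/64, |XZ|=159/64
final tree: ((((F:-37/24,(I:17/16,P:79/16):37/24):115/32,U:37/32):27/32,(G:1/10,S:19/10):113/32):159/64,(X:-4/3,Z:7/3):159/64)
total length: 739/32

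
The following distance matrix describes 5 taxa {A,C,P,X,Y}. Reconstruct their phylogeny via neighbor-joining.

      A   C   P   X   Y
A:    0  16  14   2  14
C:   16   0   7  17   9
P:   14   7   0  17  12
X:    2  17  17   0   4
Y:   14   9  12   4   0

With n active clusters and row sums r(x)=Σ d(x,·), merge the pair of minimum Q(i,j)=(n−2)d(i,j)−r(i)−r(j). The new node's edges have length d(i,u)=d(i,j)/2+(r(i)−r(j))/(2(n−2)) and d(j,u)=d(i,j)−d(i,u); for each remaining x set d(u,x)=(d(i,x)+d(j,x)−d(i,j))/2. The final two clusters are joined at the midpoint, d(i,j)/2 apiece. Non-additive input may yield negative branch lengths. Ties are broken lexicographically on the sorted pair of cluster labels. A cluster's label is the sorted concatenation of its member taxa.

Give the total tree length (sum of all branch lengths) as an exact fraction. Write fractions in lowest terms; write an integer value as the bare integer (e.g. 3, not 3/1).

1. join A+X (d=2, Q=-80) ⇒ AX; edges |A|=2, |X|=0
  updated: d(AX,C)=31/2, d(AX,P)=29/2, d(AX,Y)=8
2. join AX+Y (d=8, Q=-51) ⇒ AXY; edges |AX|=25/4, |Y|=7/4
  updated: d(AXY,C)=33/4, d(AXY,P)=37/4
3. join AXY+C (d=33/4, Q=-49/2) ⇒ ACXY; edges |AXY|=21/4, |C|=3
  updated: d(ACXY,P)=4
4. join ACXY+P (d=4) ⇒ ACPXY; edges |ACXY|=2, |P|=2
final tree: ((((A:2,X:0):25/4,Y:7/4):21/4,C:3):2,P:2)
total length: 89/4

89/4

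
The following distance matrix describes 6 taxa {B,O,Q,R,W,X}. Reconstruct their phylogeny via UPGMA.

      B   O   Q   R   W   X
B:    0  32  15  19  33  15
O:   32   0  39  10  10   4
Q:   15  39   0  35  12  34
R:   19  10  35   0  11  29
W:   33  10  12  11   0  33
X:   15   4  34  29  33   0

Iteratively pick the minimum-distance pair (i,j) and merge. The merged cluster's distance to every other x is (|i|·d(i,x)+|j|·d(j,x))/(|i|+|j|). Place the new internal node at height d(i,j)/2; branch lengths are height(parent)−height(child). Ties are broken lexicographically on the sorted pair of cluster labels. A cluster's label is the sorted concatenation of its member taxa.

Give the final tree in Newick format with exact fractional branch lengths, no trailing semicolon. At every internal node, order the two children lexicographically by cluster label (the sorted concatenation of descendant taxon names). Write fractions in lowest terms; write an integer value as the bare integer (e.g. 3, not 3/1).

((B:15/2,Q:15/2):99/16,((O:2,X:2):33/4,(R:11/2,W:11/2):19/4):55/16)

1. join O+X (d=4) ⇒ OX; edges |O|=2, |X|=2
  updated: d(B,OX)=47/2, d(OX,Q)=73/2, d(OX,R)=39/2, d(OX,W)=43/2
2. join R+W (d=11) ⇒ RW; edges |R|=11/2, |W|=11/2
  updated: d(B,RW)=26, d(OX,RW)=41/2, d(Q,RW)=47/2
3. join B+Q (d=15) ⇒ BQ; edges |B|=15/2, |Q|=15/2
  updated: d(BQ,OX)=30, d(BQ,RW)=99/4
4. join OX+RW (d=41/2) ⇒ ORWX; edges |OX|=33/4, |RW|=19/4
  updated: d(BQ,ORWX)=219/8
5. join BQ+ORWX (d=219/8) ⇒ BOQRWX; edges |BQ|=99/16, |ORWX|=55/16
final tree: ((B:15/2,Q:15/2):99/16,((O:2,X:2):33/4,(R:11/2,W:11/2):19/4):55/16)
total length: 421/8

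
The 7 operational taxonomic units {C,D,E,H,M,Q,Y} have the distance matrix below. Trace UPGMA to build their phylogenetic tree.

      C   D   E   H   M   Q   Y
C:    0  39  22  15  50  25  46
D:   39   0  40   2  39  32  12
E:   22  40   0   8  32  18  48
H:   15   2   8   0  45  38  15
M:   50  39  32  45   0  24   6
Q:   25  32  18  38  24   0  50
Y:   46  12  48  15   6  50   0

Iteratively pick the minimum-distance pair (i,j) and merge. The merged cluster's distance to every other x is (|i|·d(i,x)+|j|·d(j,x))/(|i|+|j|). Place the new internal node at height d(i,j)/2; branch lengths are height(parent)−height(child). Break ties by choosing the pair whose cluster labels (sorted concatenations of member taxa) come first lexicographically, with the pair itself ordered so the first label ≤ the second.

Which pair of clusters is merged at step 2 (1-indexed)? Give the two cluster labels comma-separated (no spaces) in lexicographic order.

1. join D+H (d=2) ⇒ DH; edges |D|=1, |H|=1
  updated: d(C,DH)=27, d(DH,E)=24, d(DH,M)=42, d(DH,Q)=35, d(DH,Y)=27/2
2. join M+Y (d=6) ⇒ MY; edges |M|=3, |Y|=3
  updated: d(C,MY)=48, d(DH,MY)=111/4, d(E,MY)=40, d(MY,Q)=37
3. join E+Q (d=18) ⇒ EQ; edges |E|=9, |Q|=9
  updated: d(C,EQ)=47/2, d(DH,EQ)=59/2, d(EQ,MY)=77/2
4. join C+EQ (d=47/2) ⇒ CEQ; edges |C|=47/4, |EQ|=11/4
  updated: d(CEQ,DH)=86/3, d(CEQ,MY)=125/3
5. join DH+MY (d=111/4) ⇒ DHMY; edges |DH|=103/8, |MY|=87/8
  updated: d(CEQ,DHMY)=211/6
6. join CEQ+DHMY (d=211/6) ⇒ CDEHMQY; edges |CEQ|=35/6, |DHMY|=89/24
final tree: ((C:47/4,(E:9,Q:9):11/4):35/6,((D:1,H:1):103/8,(M:3,Y:3):87/8):89/24)
total length: 1771/24

M,Y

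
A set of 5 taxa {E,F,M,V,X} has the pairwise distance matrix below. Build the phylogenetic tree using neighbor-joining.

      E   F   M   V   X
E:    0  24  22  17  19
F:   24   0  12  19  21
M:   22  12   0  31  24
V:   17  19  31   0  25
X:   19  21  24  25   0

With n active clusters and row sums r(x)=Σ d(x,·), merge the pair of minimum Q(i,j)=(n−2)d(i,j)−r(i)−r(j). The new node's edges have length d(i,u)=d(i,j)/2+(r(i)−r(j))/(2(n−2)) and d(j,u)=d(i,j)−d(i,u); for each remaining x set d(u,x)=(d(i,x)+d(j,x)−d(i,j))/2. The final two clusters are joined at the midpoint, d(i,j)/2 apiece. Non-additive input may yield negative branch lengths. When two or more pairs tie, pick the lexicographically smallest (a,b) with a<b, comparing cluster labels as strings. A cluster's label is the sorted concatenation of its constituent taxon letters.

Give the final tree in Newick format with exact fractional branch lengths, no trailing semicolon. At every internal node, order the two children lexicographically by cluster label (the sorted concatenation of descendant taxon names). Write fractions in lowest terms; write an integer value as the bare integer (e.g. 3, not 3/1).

iteration 1: select F,M (d=12, Q=-129); attach at lengths (23/6, 49/6); label the merged cluster FM
  updated: d(E,FM)=17, d(FM,V)=19, d(FM,X)=33/2
iteration 2: select E,V (d=17, Q=-80); attach at lengths (13/2, 21/2); label the merged cluster EV
  updated: d(EV,FM)=19/2, d(EV,X)=27/2
iteration 3: select EV,FM (d=19/2, Q=-79/2); attach at lengths (13/4, 25/4); label the merged cluster EFMV
  updated: d(EFMV,X)=41/4
iteration 4: select EFMV,X (d=41/4); attach at lengths (41/8, 41/8); label the merged cluster EFMVX
final tree: (((E:13/2,V:21/2):13/4,(F:23/6,M:49/6):25/4):41/8,X:41/8)
total length: 195/4

(((E:13/2,V:21/2):13/4,(F:23/6,M:49/6):25/4):41/8,X:41/8)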